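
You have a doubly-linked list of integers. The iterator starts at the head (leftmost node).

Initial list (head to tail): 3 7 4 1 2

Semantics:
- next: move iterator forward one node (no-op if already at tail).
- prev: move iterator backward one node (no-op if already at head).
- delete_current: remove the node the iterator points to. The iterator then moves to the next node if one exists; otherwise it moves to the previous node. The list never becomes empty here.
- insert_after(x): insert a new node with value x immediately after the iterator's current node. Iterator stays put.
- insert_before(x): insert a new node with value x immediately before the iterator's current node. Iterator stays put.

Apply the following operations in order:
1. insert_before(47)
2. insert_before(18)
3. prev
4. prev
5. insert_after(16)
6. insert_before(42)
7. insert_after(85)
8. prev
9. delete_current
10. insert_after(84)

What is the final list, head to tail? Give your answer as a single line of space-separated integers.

After 1 (insert_before(47)): list=[47, 3, 7, 4, 1, 2] cursor@3
After 2 (insert_before(18)): list=[47, 18, 3, 7, 4, 1, 2] cursor@3
After 3 (prev): list=[47, 18, 3, 7, 4, 1, 2] cursor@18
After 4 (prev): list=[47, 18, 3, 7, 4, 1, 2] cursor@47
After 5 (insert_after(16)): list=[47, 16, 18, 3, 7, 4, 1, 2] cursor@47
After 6 (insert_before(42)): list=[42, 47, 16, 18, 3, 7, 4, 1, 2] cursor@47
After 7 (insert_after(85)): list=[42, 47, 85, 16, 18, 3, 7, 4, 1, 2] cursor@47
After 8 (prev): list=[42, 47, 85, 16, 18, 3, 7, 4, 1, 2] cursor@42
After 9 (delete_current): list=[47, 85, 16, 18, 3, 7, 4, 1, 2] cursor@47
After 10 (insert_after(84)): list=[47, 84, 85, 16, 18, 3, 7, 4, 1, 2] cursor@47

Answer: 47 84 85 16 18 3 7 4 1 2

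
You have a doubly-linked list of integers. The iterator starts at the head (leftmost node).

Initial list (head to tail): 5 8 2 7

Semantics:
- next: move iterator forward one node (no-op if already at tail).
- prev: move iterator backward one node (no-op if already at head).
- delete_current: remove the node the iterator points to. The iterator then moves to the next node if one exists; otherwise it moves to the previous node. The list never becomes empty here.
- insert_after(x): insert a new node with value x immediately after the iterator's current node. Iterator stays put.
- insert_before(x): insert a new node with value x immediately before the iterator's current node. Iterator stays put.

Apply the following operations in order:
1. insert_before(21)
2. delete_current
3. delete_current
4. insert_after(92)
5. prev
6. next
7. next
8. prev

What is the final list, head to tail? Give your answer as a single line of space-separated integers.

After 1 (insert_before(21)): list=[21, 5, 8, 2, 7] cursor@5
After 2 (delete_current): list=[21, 8, 2, 7] cursor@8
After 3 (delete_current): list=[21, 2, 7] cursor@2
After 4 (insert_after(92)): list=[21, 2, 92, 7] cursor@2
After 5 (prev): list=[21, 2, 92, 7] cursor@21
After 6 (next): list=[21, 2, 92, 7] cursor@2
After 7 (next): list=[21, 2, 92, 7] cursor@92
After 8 (prev): list=[21, 2, 92, 7] cursor@2

Answer: 21 2 92 7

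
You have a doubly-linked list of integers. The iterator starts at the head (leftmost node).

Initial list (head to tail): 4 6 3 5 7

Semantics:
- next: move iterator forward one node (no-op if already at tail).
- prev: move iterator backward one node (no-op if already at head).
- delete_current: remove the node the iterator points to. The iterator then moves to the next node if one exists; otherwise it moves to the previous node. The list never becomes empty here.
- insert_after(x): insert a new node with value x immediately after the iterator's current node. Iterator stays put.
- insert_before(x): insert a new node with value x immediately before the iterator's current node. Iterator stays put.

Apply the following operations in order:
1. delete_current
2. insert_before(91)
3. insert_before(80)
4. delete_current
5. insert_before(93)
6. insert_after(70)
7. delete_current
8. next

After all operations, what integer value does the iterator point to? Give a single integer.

After 1 (delete_current): list=[6, 3, 5, 7] cursor@6
After 2 (insert_before(91)): list=[91, 6, 3, 5, 7] cursor@6
After 3 (insert_before(80)): list=[91, 80, 6, 3, 5, 7] cursor@6
After 4 (delete_current): list=[91, 80, 3, 5, 7] cursor@3
After 5 (insert_before(93)): list=[91, 80, 93, 3, 5, 7] cursor@3
After 6 (insert_after(70)): list=[91, 80, 93, 3, 70, 5, 7] cursor@3
After 7 (delete_current): list=[91, 80, 93, 70, 5, 7] cursor@70
After 8 (next): list=[91, 80, 93, 70, 5, 7] cursor@5

Answer: 5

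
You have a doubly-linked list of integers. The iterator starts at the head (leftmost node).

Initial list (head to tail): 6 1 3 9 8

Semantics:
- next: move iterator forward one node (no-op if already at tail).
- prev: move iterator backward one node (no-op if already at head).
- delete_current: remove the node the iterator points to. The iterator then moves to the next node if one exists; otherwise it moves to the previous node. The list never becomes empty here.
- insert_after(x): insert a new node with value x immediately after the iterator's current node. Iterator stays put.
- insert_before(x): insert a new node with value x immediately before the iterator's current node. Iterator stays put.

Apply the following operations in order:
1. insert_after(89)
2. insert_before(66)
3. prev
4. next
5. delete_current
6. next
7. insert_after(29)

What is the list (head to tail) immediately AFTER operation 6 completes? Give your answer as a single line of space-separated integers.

Answer: 66 89 1 3 9 8

Derivation:
After 1 (insert_after(89)): list=[6, 89, 1, 3, 9, 8] cursor@6
After 2 (insert_before(66)): list=[66, 6, 89, 1, 3, 9, 8] cursor@6
After 3 (prev): list=[66, 6, 89, 1, 3, 9, 8] cursor@66
After 4 (next): list=[66, 6, 89, 1, 3, 9, 8] cursor@6
After 5 (delete_current): list=[66, 89, 1, 3, 9, 8] cursor@89
After 6 (next): list=[66, 89, 1, 3, 9, 8] cursor@1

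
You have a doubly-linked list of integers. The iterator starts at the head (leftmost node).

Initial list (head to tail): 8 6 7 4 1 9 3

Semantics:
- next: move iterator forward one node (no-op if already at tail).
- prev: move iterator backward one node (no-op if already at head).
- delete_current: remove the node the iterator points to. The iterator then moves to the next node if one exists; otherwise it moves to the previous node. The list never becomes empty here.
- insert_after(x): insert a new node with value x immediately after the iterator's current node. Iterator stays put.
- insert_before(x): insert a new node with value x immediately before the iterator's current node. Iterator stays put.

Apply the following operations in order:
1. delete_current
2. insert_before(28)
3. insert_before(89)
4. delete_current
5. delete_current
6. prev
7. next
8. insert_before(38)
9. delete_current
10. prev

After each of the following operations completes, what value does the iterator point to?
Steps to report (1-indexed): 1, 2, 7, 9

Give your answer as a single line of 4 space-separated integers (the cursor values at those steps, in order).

Answer: 6 6 4 1

Derivation:
After 1 (delete_current): list=[6, 7, 4, 1, 9, 3] cursor@6
After 2 (insert_before(28)): list=[28, 6, 7, 4, 1, 9, 3] cursor@6
After 3 (insert_before(89)): list=[28, 89, 6, 7, 4, 1, 9, 3] cursor@6
After 4 (delete_current): list=[28, 89, 7, 4, 1, 9, 3] cursor@7
After 5 (delete_current): list=[28, 89, 4, 1, 9, 3] cursor@4
After 6 (prev): list=[28, 89, 4, 1, 9, 3] cursor@89
After 7 (next): list=[28, 89, 4, 1, 9, 3] cursor@4
After 8 (insert_before(38)): list=[28, 89, 38, 4, 1, 9, 3] cursor@4
After 9 (delete_current): list=[28, 89, 38, 1, 9, 3] cursor@1
After 10 (prev): list=[28, 89, 38, 1, 9, 3] cursor@38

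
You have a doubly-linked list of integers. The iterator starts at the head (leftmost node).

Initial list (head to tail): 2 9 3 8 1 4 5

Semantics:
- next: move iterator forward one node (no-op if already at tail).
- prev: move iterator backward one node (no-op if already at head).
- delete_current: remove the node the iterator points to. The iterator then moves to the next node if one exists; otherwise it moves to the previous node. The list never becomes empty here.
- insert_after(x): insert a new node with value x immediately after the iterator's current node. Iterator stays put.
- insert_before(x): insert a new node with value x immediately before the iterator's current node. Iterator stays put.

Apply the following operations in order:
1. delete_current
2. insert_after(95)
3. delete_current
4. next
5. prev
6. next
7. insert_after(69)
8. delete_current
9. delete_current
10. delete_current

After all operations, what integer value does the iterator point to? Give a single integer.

After 1 (delete_current): list=[9, 3, 8, 1, 4, 5] cursor@9
After 2 (insert_after(95)): list=[9, 95, 3, 8, 1, 4, 5] cursor@9
After 3 (delete_current): list=[95, 3, 8, 1, 4, 5] cursor@95
After 4 (next): list=[95, 3, 8, 1, 4, 5] cursor@3
After 5 (prev): list=[95, 3, 8, 1, 4, 5] cursor@95
After 6 (next): list=[95, 3, 8, 1, 4, 5] cursor@3
After 7 (insert_after(69)): list=[95, 3, 69, 8, 1, 4, 5] cursor@3
After 8 (delete_current): list=[95, 69, 8, 1, 4, 5] cursor@69
After 9 (delete_current): list=[95, 8, 1, 4, 5] cursor@8
After 10 (delete_current): list=[95, 1, 4, 5] cursor@1

Answer: 1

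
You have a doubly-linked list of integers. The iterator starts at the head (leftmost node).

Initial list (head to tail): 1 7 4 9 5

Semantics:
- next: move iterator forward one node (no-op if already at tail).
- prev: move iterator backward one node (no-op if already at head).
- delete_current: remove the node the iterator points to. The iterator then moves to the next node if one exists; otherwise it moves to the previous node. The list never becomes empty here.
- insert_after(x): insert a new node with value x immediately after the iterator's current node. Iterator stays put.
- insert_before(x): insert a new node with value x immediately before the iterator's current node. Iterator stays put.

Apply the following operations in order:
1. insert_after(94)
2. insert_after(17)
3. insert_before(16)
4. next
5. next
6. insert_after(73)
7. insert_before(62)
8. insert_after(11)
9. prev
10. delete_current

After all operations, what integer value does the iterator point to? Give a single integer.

Answer: 94

Derivation:
After 1 (insert_after(94)): list=[1, 94, 7, 4, 9, 5] cursor@1
After 2 (insert_after(17)): list=[1, 17, 94, 7, 4, 9, 5] cursor@1
After 3 (insert_before(16)): list=[16, 1, 17, 94, 7, 4, 9, 5] cursor@1
After 4 (next): list=[16, 1, 17, 94, 7, 4, 9, 5] cursor@17
After 5 (next): list=[16, 1, 17, 94, 7, 4, 9, 5] cursor@94
After 6 (insert_after(73)): list=[16, 1, 17, 94, 73, 7, 4, 9, 5] cursor@94
After 7 (insert_before(62)): list=[16, 1, 17, 62, 94, 73, 7, 4, 9, 5] cursor@94
After 8 (insert_after(11)): list=[16, 1, 17, 62, 94, 11, 73, 7, 4, 9, 5] cursor@94
After 9 (prev): list=[16, 1, 17, 62, 94, 11, 73, 7, 4, 9, 5] cursor@62
After 10 (delete_current): list=[16, 1, 17, 94, 11, 73, 7, 4, 9, 5] cursor@94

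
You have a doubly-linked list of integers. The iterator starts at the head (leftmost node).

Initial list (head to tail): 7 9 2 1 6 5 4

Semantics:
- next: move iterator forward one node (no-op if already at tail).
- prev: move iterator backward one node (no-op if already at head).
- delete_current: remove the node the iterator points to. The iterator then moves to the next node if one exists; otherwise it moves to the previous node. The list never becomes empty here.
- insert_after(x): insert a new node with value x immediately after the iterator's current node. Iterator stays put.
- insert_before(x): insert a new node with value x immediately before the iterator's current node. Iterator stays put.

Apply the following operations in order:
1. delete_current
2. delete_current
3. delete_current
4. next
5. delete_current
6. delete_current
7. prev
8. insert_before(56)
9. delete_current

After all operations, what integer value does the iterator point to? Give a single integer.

After 1 (delete_current): list=[9, 2, 1, 6, 5, 4] cursor@9
After 2 (delete_current): list=[2, 1, 6, 5, 4] cursor@2
After 3 (delete_current): list=[1, 6, 5, 4] cursor@1
After 4 (next): list=[1, 6, 5, 4] cursor@6
After 5 (delete_current): list=[1, 5, 4] cursor@5
After 6 (delete_current): list=[1, 4] cursor@4
After 7 (prev): list=[1, 4] cursor@1
After 8 (insert_before(56)): list=[56, 1, 4] cursor@1
After 9 (delete_current): list=[56, 4] cursor@4

Answer: 4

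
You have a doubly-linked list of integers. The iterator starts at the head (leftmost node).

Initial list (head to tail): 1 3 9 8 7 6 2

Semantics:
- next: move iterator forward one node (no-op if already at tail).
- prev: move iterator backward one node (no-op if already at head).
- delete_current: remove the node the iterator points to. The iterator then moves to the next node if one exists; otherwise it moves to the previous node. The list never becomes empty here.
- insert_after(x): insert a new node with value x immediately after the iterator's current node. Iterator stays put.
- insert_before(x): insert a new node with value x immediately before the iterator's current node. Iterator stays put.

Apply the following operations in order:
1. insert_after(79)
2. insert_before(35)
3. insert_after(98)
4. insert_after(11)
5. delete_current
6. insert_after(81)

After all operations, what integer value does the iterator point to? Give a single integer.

Answer: 11

Derivation:
After 1 (insert_after(79)): list=[1, 79, 3, 9, 8, 7, 6, 2] cursor@1
After 2 (insert_before(35)): list=[35, 1, 79, 3, 9, 8, 7, 6, 2] cursor@1
After 3 (insert_after(98)): list=[35, 1, 98, 79, 3, 9, 8, 7, 6, 2] cursor@1
After 4 (insert_after(11)): list=[35, 1, 11, 98, 79, 3, 9, 8, 7, 6, 2] cursor@1
After 5 (delete_current): list=[35, 11, 98, 79, 3, 9, 8, 7, 6, 2] cursor@11
After 6 (insert_after(81)): list=[35, 11, 81, 98, 79, 3, 9, 8, 7, 6, 2] cursor@11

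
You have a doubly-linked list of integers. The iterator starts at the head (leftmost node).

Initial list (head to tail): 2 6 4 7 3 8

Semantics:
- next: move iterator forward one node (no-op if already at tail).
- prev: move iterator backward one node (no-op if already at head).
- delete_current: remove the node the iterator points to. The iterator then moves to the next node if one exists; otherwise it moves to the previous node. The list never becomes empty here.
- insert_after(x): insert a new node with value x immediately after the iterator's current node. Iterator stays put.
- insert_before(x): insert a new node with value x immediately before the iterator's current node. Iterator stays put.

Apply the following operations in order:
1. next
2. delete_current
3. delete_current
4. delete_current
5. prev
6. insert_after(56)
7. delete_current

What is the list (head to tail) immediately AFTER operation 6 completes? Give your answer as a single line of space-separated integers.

Answer: 2 56 3 8

Derivation:
After 1 (next): list=[2, 6, 4, 7, 3, 8] cursor@6
After 2 (delete_current): list=[2, 4, 7, 3, 8] cursor@4
After 3 (delete_current): list=[2, 7, 3, 8] cursor@7
After 4 (delete_current): list=[2, 3, 8] cursor@3
After 5 (prev): list=[2, 3, 8] cursor@2
After 6 (insert_after(56)): list=[2, 56, 3, 8] cursor@2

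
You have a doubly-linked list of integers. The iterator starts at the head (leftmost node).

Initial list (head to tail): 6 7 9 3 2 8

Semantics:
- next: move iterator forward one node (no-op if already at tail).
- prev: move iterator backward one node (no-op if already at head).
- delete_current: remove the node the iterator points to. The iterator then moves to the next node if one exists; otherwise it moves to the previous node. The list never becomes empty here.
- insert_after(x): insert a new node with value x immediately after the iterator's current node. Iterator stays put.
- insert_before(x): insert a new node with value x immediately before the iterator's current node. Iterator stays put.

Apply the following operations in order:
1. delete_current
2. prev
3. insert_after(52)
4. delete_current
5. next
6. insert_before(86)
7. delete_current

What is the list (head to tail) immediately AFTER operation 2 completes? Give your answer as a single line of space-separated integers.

Answer: 7 9 3 2 8

Derivation:
After 1 (delete_current): list=[7, 9, 3, 2, 8] cursor@7
After 2 (prev): list=[7, 9, 3, 2, 8] cursor@7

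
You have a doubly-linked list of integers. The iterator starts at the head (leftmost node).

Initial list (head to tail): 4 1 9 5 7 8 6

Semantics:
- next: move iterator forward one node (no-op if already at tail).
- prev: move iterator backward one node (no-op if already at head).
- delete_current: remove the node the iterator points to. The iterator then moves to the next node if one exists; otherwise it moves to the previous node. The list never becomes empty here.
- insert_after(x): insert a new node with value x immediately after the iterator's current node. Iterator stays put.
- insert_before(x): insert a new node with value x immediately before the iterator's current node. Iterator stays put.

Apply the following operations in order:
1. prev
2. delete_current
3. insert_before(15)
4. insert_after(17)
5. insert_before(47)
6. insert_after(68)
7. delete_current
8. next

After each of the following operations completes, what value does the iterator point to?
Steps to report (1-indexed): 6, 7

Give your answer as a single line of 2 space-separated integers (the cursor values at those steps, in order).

Answer: 1 68

Derivation:
After 1 (prev): list=[4, 1, 9, 5, 7, 8, 6] cursor@4
After 2 (delete_current): list=[1, 9, 5, 7, 8, 6] cursor@1
After 3 (insert_before(15)): list=[15, 1, 9, 5, 7, 8, 6] cursor@1
After 4 (insert_after(17)): list=[15, 1, 17, 9, 5, 7, 8, 6] cursor@1
After 5 (insert_before(47)): list=[15, 47, 1, 17, 9, 5, 7, 8, 6] cursor@1
After 6 (insert_after(68)): list=[15, 47, 1, 68, 17, 9, 5, 7, 8, 6] cursor@1
After 7 (delete_current): list=[15, 47, 68, 17, 9, 5, 7, 8, 6] cursor@68
After 8 (next): list=[15, 47, 68, 17, 9, 5, 7, 8, 6] cursor@17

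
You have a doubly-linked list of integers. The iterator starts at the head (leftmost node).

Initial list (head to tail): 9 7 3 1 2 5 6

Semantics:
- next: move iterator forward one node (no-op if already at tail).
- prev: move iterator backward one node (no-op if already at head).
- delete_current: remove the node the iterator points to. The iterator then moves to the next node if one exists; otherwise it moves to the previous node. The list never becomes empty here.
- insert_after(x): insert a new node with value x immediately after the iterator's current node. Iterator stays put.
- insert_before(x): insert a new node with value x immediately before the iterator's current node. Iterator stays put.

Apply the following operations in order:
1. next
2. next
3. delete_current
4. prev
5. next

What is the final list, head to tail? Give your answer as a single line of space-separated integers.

After 1 (next): list=[9, 7, 3, 1, 2, 5, 6] cursor@7
After 2 (next): list=[9, 7, 3, 1, 2, 5, 6] cursor@3
After 3 (delete_current): list=[9, 7, 1, 2, 5, 6] cursor@1
After 4 (prev): list=[9, 7, 1, 2, 5, 6] cursor@7
After 5 (next): list=[9, 7, 1, 2, 5, 6] cursor@1

Answer: 9 7 1 2 5 6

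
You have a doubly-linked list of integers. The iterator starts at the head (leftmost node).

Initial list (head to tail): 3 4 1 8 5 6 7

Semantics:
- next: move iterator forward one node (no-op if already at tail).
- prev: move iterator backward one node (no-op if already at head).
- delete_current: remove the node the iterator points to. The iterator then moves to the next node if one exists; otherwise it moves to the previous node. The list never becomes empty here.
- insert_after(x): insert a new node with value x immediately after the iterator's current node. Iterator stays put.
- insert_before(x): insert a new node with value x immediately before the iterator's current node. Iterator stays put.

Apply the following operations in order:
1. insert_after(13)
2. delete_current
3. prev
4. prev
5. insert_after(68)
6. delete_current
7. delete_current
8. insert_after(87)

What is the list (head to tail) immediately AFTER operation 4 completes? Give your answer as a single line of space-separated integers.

Answer: 13 4 1 8 5 6 7

Derivation:
After 1 (insert_after(13)): list=[3, 13, 4, 1, 8, 5, 6, 7] cursor@3
After 2 (delete_current): list=[13, 4, 1, 8, 5, 6, 7] cursor@13
After 3 (prev): list=[13, 4, 1, 8, 5, 6, 7] cursor@13
After 4 (prev): list=[13, 4, 1, 8, 5, 6, 7] cursor@13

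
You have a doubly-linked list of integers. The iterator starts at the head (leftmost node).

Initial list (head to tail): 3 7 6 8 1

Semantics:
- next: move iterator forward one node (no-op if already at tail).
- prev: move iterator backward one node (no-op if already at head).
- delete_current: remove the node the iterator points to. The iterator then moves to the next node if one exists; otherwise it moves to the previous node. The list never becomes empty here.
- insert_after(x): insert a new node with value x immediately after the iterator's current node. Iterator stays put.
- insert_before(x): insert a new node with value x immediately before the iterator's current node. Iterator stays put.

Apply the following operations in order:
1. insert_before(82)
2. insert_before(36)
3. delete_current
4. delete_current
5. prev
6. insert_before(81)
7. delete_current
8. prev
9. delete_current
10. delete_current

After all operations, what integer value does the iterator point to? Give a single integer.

After 1 (insert_before(82)): list=[82, 3, 7, 6, 8, 1] cursor@3
After 2 (insert_before(36)): list=[82, 36, 3, 7, 6, 8, 1] cursor@3
After 3 (delete_current): list=[82, 36, 7, 6, 8, 1] cursor@7
After 4 (delete_current): list=[82, 36, 6, 8, 1] cursor@6
After 5 (prev): list=[82, 36, 6, 8, 1] cursor@36
After 6 (insert_before(81)): list=[82, 81, 36, 6, 8, 1] cursor@36
After 7 (delete_current): list=[82, 81, 6, 8, 1] cursor@6
After 8 (prev): list=[82, 81, 6, 8, 1] cursor@81
After 9 (delete_current): list=[82, 6, 8, 1] cursor@6
After 10 (delete_current): list=[82, 8, 1] cursor@8

Answer: 8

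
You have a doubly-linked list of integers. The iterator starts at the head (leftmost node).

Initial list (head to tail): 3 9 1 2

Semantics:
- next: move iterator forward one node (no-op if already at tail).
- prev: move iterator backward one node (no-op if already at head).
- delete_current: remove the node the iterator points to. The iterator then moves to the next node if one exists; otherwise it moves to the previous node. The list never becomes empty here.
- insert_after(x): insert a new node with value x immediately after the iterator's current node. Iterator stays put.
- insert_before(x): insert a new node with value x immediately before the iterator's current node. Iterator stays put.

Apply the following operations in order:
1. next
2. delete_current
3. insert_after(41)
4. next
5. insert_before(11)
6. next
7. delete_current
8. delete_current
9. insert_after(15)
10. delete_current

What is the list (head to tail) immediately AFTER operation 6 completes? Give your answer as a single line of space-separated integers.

Answer: 3 1 11 41 2

Derivation:
After 1 (next): list=[3, 9, 1, 2] cursor@9
After 2 (delete_current): list=[3, 1, 2] cursor@1
After 3 (insert_after(41)): list=[3, 1, 41, 2] cursor@1
After 4 (next): list=[3, 1, 41, 2] cursor@41
After 5 (insert_before(11)): list=[3, 1, 11, 41, 2] cursor@41
After 6 (next): list=[3, 1, 11, 41, 2] cursor@2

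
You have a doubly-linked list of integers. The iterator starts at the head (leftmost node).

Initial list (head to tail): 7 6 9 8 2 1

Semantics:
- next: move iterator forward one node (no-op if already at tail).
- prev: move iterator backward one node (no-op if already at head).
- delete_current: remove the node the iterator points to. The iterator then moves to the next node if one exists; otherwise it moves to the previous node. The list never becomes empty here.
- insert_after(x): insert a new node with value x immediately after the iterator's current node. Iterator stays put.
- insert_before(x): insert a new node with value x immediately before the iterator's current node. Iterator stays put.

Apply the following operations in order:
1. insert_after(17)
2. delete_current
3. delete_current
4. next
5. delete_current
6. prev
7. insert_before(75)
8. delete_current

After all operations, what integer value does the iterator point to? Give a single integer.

Answer: 8

Derivation:
After 1 (insert_after(17)): list=[7, 17, 6, 9, 8, 2, 1] cursor@7
After 2 (delete_current): list=[17, 6, 9, 8, 2, 1] cursor@17
After 3 (delete_current): list=[6, 9, 8, 2, 1] cursor@6
After 4 (next): list=[6, 9, 8, 2, 1] cursor@9
After 5 (delete_current): list=[6, 8, 2, 1] cursor@8
After 6 (prev): list=[6, 8, 2, 1] cursor@6
After 7 (insert_before(75)): list=[75, 6, 8, 2, 1] cursor@6
After 8 (delete_current): list=[75, 8, 2, 1] cursor@8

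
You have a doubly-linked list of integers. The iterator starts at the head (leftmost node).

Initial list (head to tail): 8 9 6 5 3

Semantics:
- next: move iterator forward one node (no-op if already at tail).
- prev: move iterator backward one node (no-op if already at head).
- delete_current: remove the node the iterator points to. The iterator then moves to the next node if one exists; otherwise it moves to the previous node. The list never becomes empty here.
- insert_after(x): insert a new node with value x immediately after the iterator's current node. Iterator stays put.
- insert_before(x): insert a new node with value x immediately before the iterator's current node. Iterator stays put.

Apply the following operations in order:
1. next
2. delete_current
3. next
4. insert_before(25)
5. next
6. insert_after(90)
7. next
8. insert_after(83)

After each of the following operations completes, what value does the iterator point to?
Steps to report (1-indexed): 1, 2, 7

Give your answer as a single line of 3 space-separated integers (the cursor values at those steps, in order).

After 1 (next): list=[8, 9, 6, 5, 3] cursor@9
After 2 (delete_current): list=[8, 6, 5, 3] cursor@6
After 3 (next): list=[8, 6, 5, 3] cursor@5
After 4 (insert_before(25)): list=[8, 6, 25, 5, 3] cursor@5
After 5 (next): list=[8, 6, 25, 5, 3] cursor@3
After 6 (insert_after(90)): list=[8, 6, 25, 5, 3, 90] cursor@3
After 7 (next): list=[8, 6, 25, 5, 3, 90] cursor@90
After 8 (insert_after(83)): list=[8, 6, 25, 5, 3, 90, 83] cursor@90

Answer: 9 6 90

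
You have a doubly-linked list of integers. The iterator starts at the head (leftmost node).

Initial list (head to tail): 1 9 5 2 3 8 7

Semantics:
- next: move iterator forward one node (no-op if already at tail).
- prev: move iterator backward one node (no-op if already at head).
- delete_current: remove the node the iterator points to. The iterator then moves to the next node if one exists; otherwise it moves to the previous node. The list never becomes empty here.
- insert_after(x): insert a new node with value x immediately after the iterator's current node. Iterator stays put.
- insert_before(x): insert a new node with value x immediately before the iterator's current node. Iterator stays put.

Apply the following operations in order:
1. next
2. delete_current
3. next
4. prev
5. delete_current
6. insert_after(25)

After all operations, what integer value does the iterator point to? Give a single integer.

Answer: 2

Derivation:
After 1 (next): list=[1, 9, 5, 2, 3, 8, 7] cursor@9
After 2 (delete_current): list=[1, 5, 2, 3, 8, 7] cursor@5
After 3 (next): list=[1, 5, 2, 3, 8, 7] cursor@2
After 4 (prev): list=[1, 5, 2, 3, 8, 7] cursor@5
After 5 (delete_current): list=[1, 2, 3, 8, 7] cursor@2
After 6 (insert_after(25)): list=[1, 2, 25, 3, 8, 7] cursor@2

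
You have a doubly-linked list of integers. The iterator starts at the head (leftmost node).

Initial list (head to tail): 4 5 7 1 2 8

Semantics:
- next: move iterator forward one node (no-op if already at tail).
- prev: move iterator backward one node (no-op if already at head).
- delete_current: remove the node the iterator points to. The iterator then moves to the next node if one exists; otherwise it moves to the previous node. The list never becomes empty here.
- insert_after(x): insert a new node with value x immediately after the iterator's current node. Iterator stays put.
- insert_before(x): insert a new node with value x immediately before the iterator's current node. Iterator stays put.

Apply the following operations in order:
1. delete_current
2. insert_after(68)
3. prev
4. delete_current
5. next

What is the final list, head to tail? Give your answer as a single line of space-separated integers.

After 1 (delete_current): list=[5, 7, 1, 2, 8] cursor@5
After 2 (insert_after(68)): list=[5, 68, 7, 1, 2, 8] cursor@5
After 3 (prev): list=[5, 68, 7, 1, 2, 8] cursor@5
After 4 (delete_current): list=[68, 7, 1, 2, 8] cursor@68
After 5 (next): list=[68, 7, 1, 2, 8] cursor@7

Answer: 68 7 1 2 8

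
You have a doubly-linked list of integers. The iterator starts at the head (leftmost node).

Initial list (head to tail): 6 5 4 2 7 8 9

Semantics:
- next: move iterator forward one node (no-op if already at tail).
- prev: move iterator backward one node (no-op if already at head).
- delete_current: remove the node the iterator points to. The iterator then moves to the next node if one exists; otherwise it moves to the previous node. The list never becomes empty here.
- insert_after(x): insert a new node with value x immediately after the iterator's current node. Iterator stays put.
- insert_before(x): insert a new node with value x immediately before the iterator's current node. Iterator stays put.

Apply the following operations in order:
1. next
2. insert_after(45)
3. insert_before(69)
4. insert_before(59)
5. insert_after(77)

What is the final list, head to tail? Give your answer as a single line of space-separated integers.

After 1 (next): list=[6, 5, 4, 2, 7, 8, 9] cursor@5
After 2 (insert_after(45)): list=[6, 5, 45, 4, 2, 7, 8, 9] cursor@5
After 3 (insert_before(69)): list=[6, 69, 5, 45, 4, 2, 7, 8, 9] cursor@5
After 4 (insert_before(59)): list=[6, 69, 59, 5, 45, 4, 2, 7, 8, 9] cursor@5
After 5 (insert_after(77)): list=[6, 69, 59, 5, 77, 45, 4, 2, 7, 8, 9] cursor@5

Answer: 6 69 59 5 77 45 4 2 7 8 9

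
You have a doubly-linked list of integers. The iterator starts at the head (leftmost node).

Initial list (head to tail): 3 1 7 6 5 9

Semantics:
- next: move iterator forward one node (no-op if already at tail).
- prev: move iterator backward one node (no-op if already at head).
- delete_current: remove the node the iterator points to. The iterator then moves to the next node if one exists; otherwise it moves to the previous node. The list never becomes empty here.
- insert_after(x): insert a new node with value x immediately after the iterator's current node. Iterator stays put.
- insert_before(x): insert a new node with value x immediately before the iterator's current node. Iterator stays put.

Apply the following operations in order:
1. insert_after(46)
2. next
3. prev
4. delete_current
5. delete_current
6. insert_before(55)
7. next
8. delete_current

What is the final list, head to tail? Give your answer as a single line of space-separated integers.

After 1 (insert_after(46)): list=[3, 46, 1, 7, 6, 5, 9] cursor@3
After 2 (next): list=[3, 46, 1, 7, 6, 5, 9] cursor@46
After 3 (prev): list=[3, 46, 1, 7, 6, 5, 9] cursor@3
After 4 (delete_current): list=[46, 1, 7, 6, 5, 9] cursor@46
After 5 (delete_current): list=[1, 7, 6, 5, 9] cursor@1
After 6 (insert_before(55)): list=[55, 1, 7, 6, 5, 9] cursor@1
After 7 (next): list=[55, 1, 7, 6, 5, 9] cursor@7
After 8 (delete_current): list=[55, 1, 6, 5, 9] cursor@6

Answer: 55 1 6 5 9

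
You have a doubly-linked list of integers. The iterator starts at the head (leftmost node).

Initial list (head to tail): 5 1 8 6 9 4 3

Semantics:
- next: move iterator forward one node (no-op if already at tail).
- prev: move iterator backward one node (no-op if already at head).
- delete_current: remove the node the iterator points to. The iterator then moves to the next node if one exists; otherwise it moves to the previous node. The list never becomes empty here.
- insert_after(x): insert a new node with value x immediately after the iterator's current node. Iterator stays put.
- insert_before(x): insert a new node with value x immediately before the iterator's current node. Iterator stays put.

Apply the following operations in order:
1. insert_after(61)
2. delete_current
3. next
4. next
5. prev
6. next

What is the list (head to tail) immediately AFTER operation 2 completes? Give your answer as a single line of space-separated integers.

Answer: 61 1 8 6 9 4 3

Derivation:
After 1 (insert_after(61)): list=[5, 61, 1, 8, 6, 9, 4, 3] cursor@5
After 2 (delete_current): list=[61, 1, 8, 6, 9, 4, 3] cursor@61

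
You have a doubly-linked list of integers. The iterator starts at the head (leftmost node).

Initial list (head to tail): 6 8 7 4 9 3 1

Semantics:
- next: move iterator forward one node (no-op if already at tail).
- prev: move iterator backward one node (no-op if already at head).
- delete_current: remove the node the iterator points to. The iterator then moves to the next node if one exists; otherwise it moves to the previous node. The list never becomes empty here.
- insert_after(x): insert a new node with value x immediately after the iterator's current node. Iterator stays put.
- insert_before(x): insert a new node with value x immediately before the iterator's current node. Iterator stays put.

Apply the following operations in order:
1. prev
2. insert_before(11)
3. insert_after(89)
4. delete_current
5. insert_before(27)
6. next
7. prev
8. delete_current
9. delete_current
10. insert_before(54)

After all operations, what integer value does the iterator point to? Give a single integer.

Answer: 7

Derivation:
After 1 (prev): list=[6, 8, 7, 4, 9, 3, 1] cursor@6
After 2 (insert_before(11)): list=[11, 6, 8, 7, 4, 9, 3, 1] cursor@6
After 3 (insert_after(89)): list=[11, 6, 89, 8, 7, 4, 9, 3, 1] cursor@6
After 4 (delete_current): list=[11, 89, 8, 7, 4, 9, 3, 1] cursor@89
After 5 (insert_before(27)): list=[11, 27, 89, 8, 7, 4, 9, 3, 1] cursor@89
After 6 (next): list=[11, 27, 89, 8, 7, 4, 9, 3, 1] cursor@8
After 7 (prev): list=[11, 27, 89, 8, 7, 4, 9, 3, 1] cursor@89
After 8 (delete_current): list=[11, 27, 8, 7, 4, 9, 3, 1] cursor@8
After 9 (delete_current): list=[11, 27, 7, 4, 9, 3, 1] cursor@7
After 10 (insert_before(54)): list=[11, 27, 54, 7, 4, 9, 3, 1] cursor@7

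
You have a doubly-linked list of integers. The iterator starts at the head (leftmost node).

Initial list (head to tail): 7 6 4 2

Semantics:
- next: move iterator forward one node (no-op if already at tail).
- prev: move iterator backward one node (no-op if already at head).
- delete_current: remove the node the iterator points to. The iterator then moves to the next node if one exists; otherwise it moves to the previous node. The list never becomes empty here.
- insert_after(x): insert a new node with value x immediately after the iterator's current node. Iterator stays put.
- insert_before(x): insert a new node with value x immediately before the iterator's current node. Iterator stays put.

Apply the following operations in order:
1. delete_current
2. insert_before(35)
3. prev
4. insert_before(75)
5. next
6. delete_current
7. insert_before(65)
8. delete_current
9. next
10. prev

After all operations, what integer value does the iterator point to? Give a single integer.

After 1 (delete_current): list=[6, 4, 2] cursor@6
After 2 (insert_before(35)): list=[35, 6, 4, 2] cursor@6
After 3 (prev): list=[35, 6, 4, 2] cursor@35
After 4 (insert_before(75)): list=[75, 35, 6, 4, 2] cursor@35
After 5 (next): list=[75, 35, 6, 4, 2] cursor@6
After 6 (delete_current): list=[75, 35, 4, 2] cursor@4
After 7 (insert_before(65)): list=[75, 35, 65, 4, 2] cursor@4
After 8 (delete_current): list=[75, 35, 65, 2] cursor@2
After 9 (next): list=[75, 35, 65, 2] cursor@2
After 10 (prev): list=[75, 35, 65, 2] cursor@65

Answer: 65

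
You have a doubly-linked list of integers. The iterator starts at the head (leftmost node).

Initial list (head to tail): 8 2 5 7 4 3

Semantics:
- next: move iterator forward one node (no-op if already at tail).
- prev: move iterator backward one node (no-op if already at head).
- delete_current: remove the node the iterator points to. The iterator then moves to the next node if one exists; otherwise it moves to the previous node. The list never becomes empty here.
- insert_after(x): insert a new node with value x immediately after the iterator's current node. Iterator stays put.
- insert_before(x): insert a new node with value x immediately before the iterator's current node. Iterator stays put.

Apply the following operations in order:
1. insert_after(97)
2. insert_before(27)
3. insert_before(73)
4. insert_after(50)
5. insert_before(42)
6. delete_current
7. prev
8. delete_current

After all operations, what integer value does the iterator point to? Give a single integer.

After 1 (insert_after(97)): list=[8, 97, 2, 5, 7, 4, 3] cursor@8
After 2 (insert_before(27)): list=[27, 8, 97, 2, 5, 7, 4, 3] cursor@8
After 3 (insert_before(73)): list=[27, 73, 8, 97, 2, 5, 7, 4, 3] cursor@8
After 4 (insert_after(50)): list=[27, 73, 8, 50, 97, 2, 5, 7, 4, 3] cursor@8
After 5 (insert_before(42)): list=[27, 73, 42, 8, 50, 97, 2, 5, 7, 4, 3] cursor@8
After 6 (delete_current): list=[27, 73, 42, 50, 97, 2, 5, 7, 4, 3] cursor@50
After 7 (prev): list=[27, 73, 42, 50, 97, 2, 5, 7, 4, 3] cursor@42
After 8 (delete_current): list=[27, 73, 50, 97, 2, 5, 7, 4, 3] cursor@50

Answer: 50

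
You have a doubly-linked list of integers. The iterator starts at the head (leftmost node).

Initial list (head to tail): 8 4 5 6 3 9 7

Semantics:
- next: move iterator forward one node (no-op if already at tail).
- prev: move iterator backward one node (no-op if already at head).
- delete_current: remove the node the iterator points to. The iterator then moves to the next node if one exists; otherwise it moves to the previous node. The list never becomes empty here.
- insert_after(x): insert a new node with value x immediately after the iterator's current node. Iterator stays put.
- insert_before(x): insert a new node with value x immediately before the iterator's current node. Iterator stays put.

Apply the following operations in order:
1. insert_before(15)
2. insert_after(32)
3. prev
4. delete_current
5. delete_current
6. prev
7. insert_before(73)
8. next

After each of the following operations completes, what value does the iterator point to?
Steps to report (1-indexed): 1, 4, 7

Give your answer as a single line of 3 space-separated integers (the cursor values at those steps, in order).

Answer: 8 8 32

Derivation:
After 1 (insert_before(15)): list=[15, 8, 4, 5, 6, 3, 9, 7] cursor@8
After 2 (insert_after(32)): list=[15, 8, 32, 4, 5, 6, 3, 9, 7] cursor@8
After 3 (prev): list=[15, 8, 32, 4, 5, 6, 3, 9, 7] cursor@15
After 4 (delete_current): list=[8, 32, 4, 5, 6, 3, 9, 7] cursor@8
After 5 (delete_current): list=[32, 4, 5, 6, 3, 9, 7] cursor@32
After 6 (prev): list=[32, 4, 5, 6, 3, 9, 7] cursor@32
After 7 (insert_before(73)): list=[73, 32, 4, 5, 6, 3, 9, 7] cursor@32
After 8 (next): list=[73, 32, 4, 5, 6, 3, 9, 7] cursor@4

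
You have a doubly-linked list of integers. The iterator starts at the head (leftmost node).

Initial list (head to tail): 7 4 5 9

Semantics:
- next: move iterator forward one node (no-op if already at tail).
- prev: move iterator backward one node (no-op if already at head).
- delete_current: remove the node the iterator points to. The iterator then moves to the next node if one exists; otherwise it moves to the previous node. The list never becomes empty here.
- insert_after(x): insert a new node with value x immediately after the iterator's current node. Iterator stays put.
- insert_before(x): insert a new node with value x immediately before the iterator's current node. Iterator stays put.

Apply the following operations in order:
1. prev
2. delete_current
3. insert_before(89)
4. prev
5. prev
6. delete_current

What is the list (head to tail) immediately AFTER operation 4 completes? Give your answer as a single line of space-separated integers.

Answer: 89 4 5 9

Derivation:
After 1 (prev): list=[7, 4, 5, 9] cursor@7
After 2 (delete_current): list=[4, 5, 9] cursor@4
After 3 (insert_before(89)): list=[89, 4, 5, 9] cursor@4
After 4 (prev): list=[89, 4, 5, 9] cursor@89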